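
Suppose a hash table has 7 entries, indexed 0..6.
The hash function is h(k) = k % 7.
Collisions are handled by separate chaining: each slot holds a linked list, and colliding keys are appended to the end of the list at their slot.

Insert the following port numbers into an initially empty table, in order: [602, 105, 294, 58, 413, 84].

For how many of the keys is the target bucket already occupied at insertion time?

Insert 602: h=0, bucket 0 empty → new chain.
Insert 105: h=0, bucket 0 nonempty → append to chain.
Insert 294: h=0, bucket 0 nonempty → append to chain.
Insert 58: h=2, bucket 2 empty → new chain.
Insert 413: h=0, bucket 0 nonempty → append to chain.
Insert 84: h=0, bucket 0 nonempty → append to chain.
Final buckets:
0: 602 -> 105 -> 294 -> 413 -> 84
1: ∅
2: 58
3: ∅
4: ∅
5: ∅
6: ∅

4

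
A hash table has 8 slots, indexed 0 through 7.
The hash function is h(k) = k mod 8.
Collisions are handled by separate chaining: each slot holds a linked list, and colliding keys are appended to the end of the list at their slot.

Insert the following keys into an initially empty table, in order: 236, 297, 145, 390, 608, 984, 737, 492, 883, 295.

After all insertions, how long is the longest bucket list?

3

236 -> bucket 4
297 -> bucket 1
145 -> bucket 1 (collision)
390 -> bucket 6
608 -> bucket 0
984 -> bucket 0 (collision)
737 -> bucket 1 (collision)
492 -> bucket 4 (collision)
883 -> bucket 3
295 -> bucket 7
Final buckets:
0: 608 -> 984
1: 297 -> 145 -> 737
2: -
3: 883
4: 236 -> 492
5: -
6: 390
7: 295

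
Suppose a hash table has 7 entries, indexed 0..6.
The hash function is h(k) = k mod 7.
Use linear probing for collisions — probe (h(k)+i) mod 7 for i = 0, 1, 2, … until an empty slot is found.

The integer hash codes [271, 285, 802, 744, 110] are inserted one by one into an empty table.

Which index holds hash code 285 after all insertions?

271 hashes to 5; slot 5 is free → place at 5.
285 hashes to 5; 5 taken → place at 6.
802 hashes to 4; slot 4 is free → place at 4.
744 hashes to 2; slot 2 is free → place at 2.
110 hashes to 5; 5,6 taken → place at 0.
Table: [110, —, 744, —, 802, 271, 285]

6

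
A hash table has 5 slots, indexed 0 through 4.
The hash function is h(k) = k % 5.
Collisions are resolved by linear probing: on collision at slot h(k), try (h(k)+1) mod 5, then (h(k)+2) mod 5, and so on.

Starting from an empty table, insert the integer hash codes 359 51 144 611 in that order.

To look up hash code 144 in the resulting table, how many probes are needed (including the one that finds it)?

2

359 hashes to 4; slot 4 is free -> place at 4.
51 hashes to 1; slot 1 is free -> place at 1.
144 hashes to 4; 4 taken -> place at 0.
611 hashes to 1; 1 taken -> place at 2.
Table: [144, 51, 611, -, 359]
Lookup 144: h=4, probe 4,0 → found at 0.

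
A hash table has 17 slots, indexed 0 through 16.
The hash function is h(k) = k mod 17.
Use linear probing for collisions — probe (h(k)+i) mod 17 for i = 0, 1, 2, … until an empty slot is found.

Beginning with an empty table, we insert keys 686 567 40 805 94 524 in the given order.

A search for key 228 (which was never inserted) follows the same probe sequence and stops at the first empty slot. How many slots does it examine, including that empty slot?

5

686 hashes to 6; slot 6 is free → place at 6.
567 hashes to 6; 6 taken → place at 7.
40 hashes to 6; 6,7 taken → place at 8.
805 hashes to 6; 6,7,8 taken → place at 9.
94 hashes to 9; 9 taken → place at 10.
524 hashes to 14; slot 14 is free → place at 14.
Table: [_, _, _, _, _, _, 686, 567, 40, 805, 94, _, _, _, 524, _, _]
Lookup 228: h=7, probe 7,8,9,10,11 → slot 11 empty, not found.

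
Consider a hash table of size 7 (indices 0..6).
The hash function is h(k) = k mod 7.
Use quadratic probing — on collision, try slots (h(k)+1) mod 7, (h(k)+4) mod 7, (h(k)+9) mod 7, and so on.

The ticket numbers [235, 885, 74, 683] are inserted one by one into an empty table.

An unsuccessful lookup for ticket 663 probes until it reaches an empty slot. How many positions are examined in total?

235: h=4 => slot 4
885: h=3 => slot 3
74: h=4, probe 4,5 => slot 5
683: h=4, probe 4,5,1 => slot 1
Table: [-, 683, -, 885, 235, 74, -]
Lookup 663: h=5, probe 5,6 → slot 6 empty, not found.

2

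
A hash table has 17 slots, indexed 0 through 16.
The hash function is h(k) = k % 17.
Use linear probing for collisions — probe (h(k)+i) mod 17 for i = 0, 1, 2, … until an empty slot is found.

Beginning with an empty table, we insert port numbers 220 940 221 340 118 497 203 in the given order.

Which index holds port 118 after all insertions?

220 hashes to 16; slot 16 is free => place at 16.
940 hashes to 5; slot 5 is free => place at 5.
221 hashes to 0; slot 0 is free => place at 0.
340 hashes to 0; 0 taken => place at 1.
118 hashes to 16; 16,0,1 taken => place at 2.
497 hashes to 4; slot 4 is free => place at 4.
203 hashes to 16; 16,0,1,2 taken => place at 3.
Table: [221, 340, 118, 203, 497, 940, -, -, -, -, -, -, -, -, -, -, 220]

2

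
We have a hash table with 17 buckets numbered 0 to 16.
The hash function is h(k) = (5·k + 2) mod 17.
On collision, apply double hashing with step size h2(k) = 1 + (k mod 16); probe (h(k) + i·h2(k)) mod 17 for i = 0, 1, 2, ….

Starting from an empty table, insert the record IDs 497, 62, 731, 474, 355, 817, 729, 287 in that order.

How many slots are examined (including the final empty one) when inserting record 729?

497: h=5 -> slot 5
62: h=6 -> slot 6
731: h=2 -> slot 2
474: h=9 -> slot 9
355: h=9, h2=4, probe 9,13 -> slot 13
817: h=7 -> slot 7
729: h=9, h2=10, probe 9,2,12 -> slot 12
287: h=9, h2=16, probe 9,8 -> slot 8
Table: [., ., 731, ., ., 497, 62, 817, 287, 474, ., ., 729, 355, ., ., .]

3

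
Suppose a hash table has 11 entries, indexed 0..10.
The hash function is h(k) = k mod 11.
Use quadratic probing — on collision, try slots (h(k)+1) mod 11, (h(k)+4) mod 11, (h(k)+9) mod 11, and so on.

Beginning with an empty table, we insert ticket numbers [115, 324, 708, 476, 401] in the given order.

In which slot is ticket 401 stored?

9

115: h=5 → slot 5
324: h=5, probe 5,6 → slot 6
708: h=4 → slot 4
476: h=3 → slot 3
401: h=5, probe 5,6,9 → slot 9
Table: [., ., ., 476, 708, 115, 324, ., ., 401, .]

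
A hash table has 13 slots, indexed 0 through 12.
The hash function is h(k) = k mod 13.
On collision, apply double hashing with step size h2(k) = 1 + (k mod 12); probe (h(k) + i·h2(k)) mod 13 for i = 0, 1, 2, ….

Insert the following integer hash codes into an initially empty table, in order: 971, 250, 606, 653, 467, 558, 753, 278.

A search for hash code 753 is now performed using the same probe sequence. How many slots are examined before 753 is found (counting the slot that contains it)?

5

971 hashes to 9; slot 9 is free → place at 9.
250 hashes to 3; slot 3 is free → place at 3.
606 hashes to 8; slot 8 is free → place at 8.
653 hashes to 3, h2=6; 3,9 taken → place at 2.
467 hashes to 12; slot 12 is free → place at 12.
558 hashes to 12, h2=7; 12 taken → place at 6.
753 hashes to 12, h2=10; 12,9,6,3 taken → place at 0.
278 hashes to 5; slot 5 is free → place at 5.
Table: [753, —, 653, 250, —, 278, 558, —, 606, 971, —, —, 467]
Lookup 753: h=12, h2=10, probe 12,9,6,3,0 → found at 0.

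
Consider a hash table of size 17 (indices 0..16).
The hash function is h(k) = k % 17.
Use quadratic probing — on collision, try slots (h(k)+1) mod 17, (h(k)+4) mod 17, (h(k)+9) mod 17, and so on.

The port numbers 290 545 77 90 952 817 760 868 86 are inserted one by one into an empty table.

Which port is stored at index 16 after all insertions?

290 hashes to 1; slot 1 is free -> place at 1.
545 hashes to 1; 1 taken -> place at 2.
77 hashes to 9; slot 9 is free -> place at 9.
90 hashes to 5; slot 5 is free -> place at 5.
952 hashes to 0; slot 0 is free -> place at 0.
817 hashes to 1; 1,2,5 taken -> place at 10.
760 hashes to 12; slot 12 is free -> place at 12.
868 hashes to 1; 1,2,5,10,0,9 taken -> place at 3.
86 hashes to 1; 1,2,5,10,0,9,3 taken -> place at 16.
Table: [952, 290, 545, 868, —, 90, —, —, —, 77, 817, —, 760, —, —, —, 86]

86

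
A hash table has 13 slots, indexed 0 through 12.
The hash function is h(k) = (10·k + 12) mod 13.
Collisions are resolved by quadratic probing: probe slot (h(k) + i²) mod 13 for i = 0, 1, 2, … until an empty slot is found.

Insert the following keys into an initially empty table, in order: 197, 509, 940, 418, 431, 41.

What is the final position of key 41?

197 hashes to 6; slot 6 is free => place at 6.
509 hashes to 6; 6 taken => place at 7.
940 hashes to 0; slot 0 is free => place at 0.
418 hashes to 6; 6,7 taken => place at 10.
431 hashes to 6; 6,7,10 taken => place at 2.
41 hashes to 6; 6,7,10,2 taken => place at 9.
Table: [940, —, 431, —, —, —, 197, 509, —, 41, 418, —, —]

9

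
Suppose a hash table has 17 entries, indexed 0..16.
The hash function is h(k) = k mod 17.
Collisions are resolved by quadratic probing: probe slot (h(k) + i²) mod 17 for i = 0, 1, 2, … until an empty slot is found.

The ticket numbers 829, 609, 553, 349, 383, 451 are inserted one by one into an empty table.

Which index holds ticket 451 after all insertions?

829 hashes to 13; slot 13 is free -> place at 13.
609 hashes to 14; slot 14 is free -> place at 14.
553 hashes to 9; slot 9 is free -> place at 9.
349 hashes to 9; 9 taken -> place at 10.
383 hashes to 9; 9,10,13 taken -> place at 1.
451 hashes to 9; 9,10,13,1 taken -> place at 8.
Table: [-, 383, -, -, -, -, -, -, 451, 553, 349, -, -, 829, 609, -, -]

8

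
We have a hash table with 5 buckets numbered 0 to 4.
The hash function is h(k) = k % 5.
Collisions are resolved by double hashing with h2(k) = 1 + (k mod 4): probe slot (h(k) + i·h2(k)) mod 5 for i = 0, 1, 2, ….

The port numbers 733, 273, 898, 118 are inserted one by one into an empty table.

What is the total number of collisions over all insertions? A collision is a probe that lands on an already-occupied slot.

4

Insert 733: h=3, slot 3 empty => index 3.
Insert 273: h=3, h2=2, slot 3 occupied => index 0.
Insert 898: h=3, h2=3, slot 3 occupied => index 1.
Insert 118: h=3, h2=3, slots 3,1 occupied => index 4.
Table: [273, 898, -, 733, 118]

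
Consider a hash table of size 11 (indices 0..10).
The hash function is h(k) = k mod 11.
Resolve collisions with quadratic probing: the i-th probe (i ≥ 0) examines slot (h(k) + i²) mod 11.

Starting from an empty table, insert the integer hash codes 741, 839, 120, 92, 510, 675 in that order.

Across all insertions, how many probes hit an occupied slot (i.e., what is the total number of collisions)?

741 hashes to 4; slot 4 is free → place at 4.
839 hashes to 3; slot 3 is free → place at 3.
120 hashes to 10; slot 10 is free → place at 10.
92 hashes to 4; 4 taken → place at 5.
510 hashes to 4; 4,5 taken → place at 8.
675 hashes to 4; 4,5,8 taken → place at 2.
Table: [-, -, 675, 839, 741, 92, -, -, 510, -, 120]

6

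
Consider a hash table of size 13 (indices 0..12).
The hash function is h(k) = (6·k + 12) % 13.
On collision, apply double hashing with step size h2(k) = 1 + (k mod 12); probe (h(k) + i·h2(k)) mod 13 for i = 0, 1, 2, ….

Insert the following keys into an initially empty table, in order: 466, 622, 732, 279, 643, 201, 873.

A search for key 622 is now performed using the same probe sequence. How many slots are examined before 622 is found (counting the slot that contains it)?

466: h=0 -> slot 0
622: h=0, h2=11, probe 0,11 -> slot 11
732: h=10 -> slot 10
279: h=9 -> slot 9
643: h=9, h2=8, probe 9,4 -> slot 4
201: h=9, h2=10, probe 9,6 -> slot 6
873: h=11, h2=10, probe 11,8 -> slot 8
Table: [466, ∅, ∅, ∅, 643, ∅, 201, ∅, 873, 279, 732, 622, ∅]
Lookup 622: h=0, h2=11, probe 0,11 → found at 11.

2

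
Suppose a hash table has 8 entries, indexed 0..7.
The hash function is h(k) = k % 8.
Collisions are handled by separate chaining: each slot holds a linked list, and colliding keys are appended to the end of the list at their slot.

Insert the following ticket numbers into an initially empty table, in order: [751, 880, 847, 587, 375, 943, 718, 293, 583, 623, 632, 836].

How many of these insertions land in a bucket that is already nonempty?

Insert 751: h=7, bucket 7 empty → new chain.
Insert 880: h=0, bucket 0 empty → new chain.
Insert 847: h=7, bucket 7 nonempty → append to chain.
Insert 587: h=3, bucket 3 empty → new chain.
Insert 375: h=7, bucket 7 nonempty → append to chain.
Insert 943: h=7, bucket 7 nonempty → append to chain.
Insert 718: h=6, bucket 6 empty → new chain.
Insert 293: h=5, bucket 5 empty → new chain.
Insert 583: h=7, bucket 7 nonempty → append to chain.
Insert 623: h=7, bucket 7 nonempty → append to chain.
Insert 632: h=0, bucket 0 nonempty → append to chain.
Insert 836: h=4, bucket 4 empty → new chain.
Final buckets:
0: 880 -> 632
1: ∅
2: ∅
3: 587
4: 836
5: 293
6: 718
7: 751 -> 847 -> 375 -> 943 -> 583 -> 623

6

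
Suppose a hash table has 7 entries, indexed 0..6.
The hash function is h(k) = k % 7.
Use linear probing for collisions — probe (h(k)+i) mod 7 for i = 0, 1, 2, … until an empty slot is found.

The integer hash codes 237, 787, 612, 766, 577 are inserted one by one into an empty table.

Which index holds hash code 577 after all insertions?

237: h=6 → slot 6
787: h=3 → slot 3
612: h=3, probe 3,4 → slot 4
766: h=3, probe 3,4,5 → slot 5
577: h=3, probe 3,4,5,6,0 → slot 0
Table: [577, ∅, ∅, 787, 612, 766, 237]

0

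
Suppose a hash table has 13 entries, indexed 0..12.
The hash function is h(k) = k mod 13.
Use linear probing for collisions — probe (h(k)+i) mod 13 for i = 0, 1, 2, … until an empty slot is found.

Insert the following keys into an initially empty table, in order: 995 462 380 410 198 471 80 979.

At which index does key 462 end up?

8

995 hashes to 7; slot 7 is free -> place at 7.
462 hashes to 7; 7 taken -> place at 8.
380 hashes to 3; slot 3 is free -> place at 3.
410 hashes to 7; 7,8 taken -> place at 9.
198 hashes to 3; 3 taken -> place at 4.
471 hashes to 3; 3,4 taken -> place at 5.
80 hashes to 2; slot 2 is free -> place at 2.
979 hashes to 4; 4,5 taken -> place at 6.
Table: [., ., 80, 380, 198, 471, 979, 995, 462, 410, ., ., .]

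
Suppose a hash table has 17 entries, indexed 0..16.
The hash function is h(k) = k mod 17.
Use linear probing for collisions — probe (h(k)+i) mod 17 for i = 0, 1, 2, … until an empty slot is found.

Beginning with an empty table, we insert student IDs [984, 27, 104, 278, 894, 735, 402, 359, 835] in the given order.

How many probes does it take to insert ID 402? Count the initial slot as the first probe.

2

984 hashes to 15; slot 15 is free → place at 15.
27 hashes to 10; slot 10 is free → place at 10.
104 hashes to 2; slot 2 is free → place at 2.
278 hashes to 6; slot 6 is free → place at 6.
894 hashes to 10; 10 taken → place at 11.
735 hashes to 4; slot 4 is free → place at 4.
402 hashes to 11; 11 taken → place at 12.
359 hashes to 2; 2 taken → place at 3.
835 hashes to 2; 2,3,4 taken → place at 5.
Table: [∅, ∅, 104, 359, 735, 835, 278, ∅, ∅, ∅, 27, 894, 402, ∅, ∅, 984, ∅]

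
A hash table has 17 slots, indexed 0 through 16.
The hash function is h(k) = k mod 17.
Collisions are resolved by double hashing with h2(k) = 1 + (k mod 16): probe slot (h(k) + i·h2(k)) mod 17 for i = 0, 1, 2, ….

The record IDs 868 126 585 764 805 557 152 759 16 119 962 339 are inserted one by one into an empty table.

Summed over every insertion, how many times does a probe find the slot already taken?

10

868 hashes to 1; slot 1 is free -> place at 1.
126 hashes to 7; slot 7 is free -> place at 7.
585 hashes to 7, h2=10; 7 taken -> place at 0.
764 hashes to 16; slot 16 is free -> place at 16.
805 hashes to 6; slot 6 is free -> place at 6.
557 hashes to 13; slot 13 is free -> place at 13.
152 hashes to 16, h2=9; 16 taken -> place at 8.
759 hashes to 11; slot 11 is free -> place at 11.
16 hashes to 16, h2=1; 16,0,1 taken -> place at 2.
119 hashes to 0, h2=8; 0,8,16,7 taken -> place at 15.
962 hashes to 10; slot 10 is free -> place at 10.
339 hashes to 16, h2=4; 16 taken -> place at 3.
Table: [585, 868, 16, 339, —, —, 805, 126, 152, —, 962, 759, —, 557, —, 119, 764]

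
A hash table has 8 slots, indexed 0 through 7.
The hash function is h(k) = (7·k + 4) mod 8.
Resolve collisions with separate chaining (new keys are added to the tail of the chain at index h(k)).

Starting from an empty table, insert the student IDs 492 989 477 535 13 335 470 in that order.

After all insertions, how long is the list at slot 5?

2

Insert 492: h=0, bucket 0 empty -> new chain.
Insert 989: h=7, bucket 7 empty -> new chain.
Insert 477: h=7, bucket 7 nonempty -> append to chain.
Insert 535: h=5, bucket 5 empty -> new chain.
Insert 13: h=7, bucket 7 nonempty -> append to chain.
Insert 335: h=5, bucket 5 nonempty -> append to chain.
Insert 470: h=6, bucket 6 empty -> new chain.
Final buckets:
0: 492
1: .
2: .
3: .
4: .
5: 535 -> 335
6: 470
7: 989 -> 477 -> 13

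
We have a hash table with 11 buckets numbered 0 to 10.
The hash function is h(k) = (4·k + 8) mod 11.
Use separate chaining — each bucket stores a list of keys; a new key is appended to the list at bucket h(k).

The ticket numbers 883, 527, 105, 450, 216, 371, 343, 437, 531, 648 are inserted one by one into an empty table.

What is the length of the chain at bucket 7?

883 → bucket 9
527 → bucket 4
105 → bucket 10
450 → bucket 4 (collision)
216 → bucket 3
371 → bucket 7
343 → bucket 5
437 → bucket 7 (collision)
531 → bucket 9 (collision)
648 → bucket 4 (collision)
Final buckets:
0: _
1: _
2: _
3: 216
4: 527 -> 450 -> 648
5: 343
6: _
7: 371 -> 437
8: _
9: 883 -> 531
10: 105

2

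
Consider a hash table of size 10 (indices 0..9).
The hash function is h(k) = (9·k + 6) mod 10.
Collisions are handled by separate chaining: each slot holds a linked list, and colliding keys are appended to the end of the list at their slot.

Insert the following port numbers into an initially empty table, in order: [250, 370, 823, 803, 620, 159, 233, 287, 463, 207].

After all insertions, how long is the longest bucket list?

4

250 -> bucket 6
370 -> bucket 6 (collision)
823 -> bucket 3
803 -> bucket 3 (collision)
620 -> bucket 6 (collision)
159 -> bucket 7
233 -> bucket 3 (collision)
287 -> bucket 9
463 -> bucket 3 (collision)
207 -> bucket 9 (collision)
Final buckets:
0: .
1: .
2: .
3: 823 -> 803 -> 233 -> 463
4: .
5: .
6: 250 -> 370 -> 620
7: 159
8: .
9: 287 -> 207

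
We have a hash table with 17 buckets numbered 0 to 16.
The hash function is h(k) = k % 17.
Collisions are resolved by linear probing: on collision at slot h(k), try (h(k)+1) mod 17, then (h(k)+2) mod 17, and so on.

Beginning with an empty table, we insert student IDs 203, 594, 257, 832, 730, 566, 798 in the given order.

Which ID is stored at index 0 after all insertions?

Insert 203: h=16, slot 16 empty → index 16.
Insert 594: h=16, slot 16 occupied → index 0.
Insert 257: h=2, slot 2 empty → index 2.
Insert 832: h=16, slots 16,0 occupied → index 1.
Insert 730: h=16, slots 16,0,1,2 occupied → index 3.
Insert 566: h=5, slot 5 empty → index 5.
Insert 798: h=16, slots 16,0,1,2,3 occupied → index 4.
Table: [594, 832, 257, 730, 798, 566, _, _, _, _, _, _, _, _, _, _, 203]

594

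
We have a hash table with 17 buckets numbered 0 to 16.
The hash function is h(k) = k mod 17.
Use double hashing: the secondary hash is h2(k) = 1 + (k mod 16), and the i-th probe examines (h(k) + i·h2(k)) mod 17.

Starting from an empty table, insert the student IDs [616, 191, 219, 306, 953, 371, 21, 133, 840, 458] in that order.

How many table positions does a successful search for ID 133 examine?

3

616: h=4 -> slot 4
191: h=4, h2=16, probe 4,3 -> slot 3
219: h=15 -> slot 15
306: h=0 -> slot 0
953: h=1 -> slot 1
371: h=14 -> slot 14
21: h=4, h2=6, probe 4,10 -> slot 10
133: h=14, h2=6, probe 14,3,9 -> slot 9
840: h=7 -> slot 7
458: h=16 -> slot 16
Table: [306, 953, ., 191, 616, ., ., 840, ., 133, 21, ., ., ., 371, 219, 458]
Lookup 133: h=14, h2=6, probe 14,3,9 → found at 9.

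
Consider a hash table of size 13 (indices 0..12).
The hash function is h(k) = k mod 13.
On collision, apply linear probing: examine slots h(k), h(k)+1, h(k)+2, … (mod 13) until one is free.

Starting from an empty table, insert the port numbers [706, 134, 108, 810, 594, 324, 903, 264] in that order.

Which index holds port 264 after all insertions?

706: h=4 → slot 4
134: h=4, probe 4,5 → slot 5
108: h=4, probe 4,5,6 → slot 6
810: h=4, probe 4,5,6,7 → slot 7
594: h=9 → slot 9
324: h=12 → slot 12
903: h=6, probe 6,7,8 → slot 8
264: h=4, probe 4,5,6,7,8,9,10 → slot 10
Table: [_, _, _, _, 706, 134, 108, 810, 903, 594, 264, _, 324]

10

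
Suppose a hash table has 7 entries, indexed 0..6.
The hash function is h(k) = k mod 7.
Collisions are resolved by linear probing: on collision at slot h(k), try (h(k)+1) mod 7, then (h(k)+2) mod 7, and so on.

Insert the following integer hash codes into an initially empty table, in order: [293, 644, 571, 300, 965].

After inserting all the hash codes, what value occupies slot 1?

300

293: h=6 -> slot 6
644: h=0 -> slot 0
571: h=4 -> slot 4
300: h=6, probe 6,0,1 -> slot 1
965: h=6, probe 6,0,1,2 -> slot 2
Table: [644, 300, 965, -, 571, -, 293]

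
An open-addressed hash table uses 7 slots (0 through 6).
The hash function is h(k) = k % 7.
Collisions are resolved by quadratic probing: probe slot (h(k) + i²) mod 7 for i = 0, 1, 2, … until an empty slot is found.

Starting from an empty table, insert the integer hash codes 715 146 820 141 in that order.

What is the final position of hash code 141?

Insert 715: h=1, slot 1 empty -> index 1.
Insert 146: h=6, slot 6 empty -> index 6.
Insert 820: h=1, slot 1 occupied -> index 2.
Insert 141: h=1, slots 1,2 occupied -> index 5.
Table: [-, 715, 820, -, -, 141, 146]

5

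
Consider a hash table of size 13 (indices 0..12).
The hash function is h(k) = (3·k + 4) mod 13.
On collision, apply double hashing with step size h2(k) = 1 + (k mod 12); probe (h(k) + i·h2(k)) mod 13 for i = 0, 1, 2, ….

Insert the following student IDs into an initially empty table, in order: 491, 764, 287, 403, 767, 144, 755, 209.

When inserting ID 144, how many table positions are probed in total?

3

491 hashes to 8; slot 8 is free -> place at 8.
764 hashes to 8, h2=9; 8 taken -> place at 4.
287 hashes to 7; slot 7 is free -> place at 7.
403 hashes to 4, h2=8; 4 taken -> place at 12.
767 hashes to 4, h2=12; 4 taken -> place at 3.
144 hashes to 7, h2=1; 7,8 taken -> place at 9.
755 hashes to 7, h2=12; 7 taken -> place at 6.
209 hashes to 7, h2=6; 7 taken -> place at 0.
Table: [209, -, -, 767, 764, -, 755, 287, 491, 144, -, -, 403]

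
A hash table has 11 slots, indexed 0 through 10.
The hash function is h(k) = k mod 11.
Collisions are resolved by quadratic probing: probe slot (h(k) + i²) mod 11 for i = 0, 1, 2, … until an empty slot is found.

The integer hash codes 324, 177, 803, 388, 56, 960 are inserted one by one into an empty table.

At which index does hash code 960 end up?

4

324 hashes to 5; slot 5 is free => place at 5.
177 hashes to 1; slot 1 is free => place at 1.
803 hashes to 0; slot 0 is free => place at 0.
388 hashes to 3; slot 3 is free => place at 3.
56 hashes to 1; 1 taken => place at 2.
960 hashes to 3; 3 taken => place at 4.
Table: [803, 177, 56, 388, 960, 324, _, _, _, _, _]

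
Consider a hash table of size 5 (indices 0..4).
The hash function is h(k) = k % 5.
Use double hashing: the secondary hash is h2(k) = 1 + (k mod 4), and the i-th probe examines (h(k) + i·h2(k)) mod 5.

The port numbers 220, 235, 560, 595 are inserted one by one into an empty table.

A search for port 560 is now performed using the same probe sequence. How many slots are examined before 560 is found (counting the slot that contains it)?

Insert 220: h=0, slot 0 empty → index 0.
Insert 235: h=0, h2=4, slot 0 occupied → index 4.
Insert 560: h=0, h2=1, slot 0 occupied → index 1.
Insert 595: h=0, h2=4, slots 0,4 occupied → index 3.
Table: [220, 560, ∅, 595, 235]
Lookup 560: h=0, h2=1, probe 0,1 → found at 1.

2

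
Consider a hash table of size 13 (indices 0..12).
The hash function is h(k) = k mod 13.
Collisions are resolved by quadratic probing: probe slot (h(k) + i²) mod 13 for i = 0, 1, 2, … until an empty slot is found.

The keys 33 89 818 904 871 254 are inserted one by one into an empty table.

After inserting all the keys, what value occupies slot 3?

Insert 33: h=7, slot 7 empty -> index 7.
Insert 89: h=11, slot 11 empty -> index 11.
Insert 818: h=12, slot 12 empty -> index 12.
Insert 904: h=7, slot 7 occupied -> index 8.
Insert 871: h=0, slot 0 empty -> index 0.
Insert 254: h=7, slots 7,8,11 occupied -> index 3.
Table: [871, -, -, 254, -, -, -, 33, 904, -, -, 89, 818]

254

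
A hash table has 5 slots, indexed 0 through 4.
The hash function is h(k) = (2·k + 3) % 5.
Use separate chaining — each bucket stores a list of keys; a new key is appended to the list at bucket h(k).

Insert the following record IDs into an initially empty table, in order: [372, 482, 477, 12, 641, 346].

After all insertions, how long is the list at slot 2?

Insert 372: h=2, bucket 2 empty -> new chain.
Insert 482: h=2, bucket 2 nonempty -> append to chain.
Insert 477: h=2, bucket 2 nonempty -> append to chain.
Insert 12: h=2, bucket 2 nonempty -> append to chain.
Insert 641: h=0, bucket 0 empty -> new chain.
Insert 346: h=0, bucket 0 nonempty -> append to chain.
Final buckets:
0: 641 -> 346
1: -
2: 372 -> 482 -> 477 -> 12
3: -
4: -

4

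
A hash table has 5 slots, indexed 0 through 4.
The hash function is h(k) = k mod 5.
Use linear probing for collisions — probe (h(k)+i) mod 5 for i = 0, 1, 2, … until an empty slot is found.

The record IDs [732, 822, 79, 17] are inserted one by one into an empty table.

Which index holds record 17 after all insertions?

0

Insert 732: h=2, slot 2 empty → index 2.
Insert 822: h=2, slot 2 occupied → index 3.
Insert 79: h=4, slot 4 empty → index 4.
Insert 17: h=2, slots 2,3,4 occupied → index 0.
Table: [17, -, 732, 822, 79]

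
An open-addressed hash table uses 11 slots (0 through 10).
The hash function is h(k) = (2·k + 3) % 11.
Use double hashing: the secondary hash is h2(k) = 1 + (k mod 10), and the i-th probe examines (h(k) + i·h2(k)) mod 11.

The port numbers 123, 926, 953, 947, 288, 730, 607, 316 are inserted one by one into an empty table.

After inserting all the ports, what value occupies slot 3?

926

123 hashes to 7; slot 7 is free → place at 7.
926 hashes to 7, h2=7; 7 taken → place at 3.
953 hashes to 6; slot 6 is free → place at 6.
947 hashes to 5; slot 5 is free → place at 5.
288 hashes to 7, h2=9; 7,5,3 taken → place at 1.
730 hashes to 0; slot 0 is free → place at 0.
607 hashes to 7, h2=8; 7 taken → place at 4.
316 hashes to 8; slot 8 is free → place at 8.
Table: [730, 288, -, 926, 607, 947, 953, 123, 316, -, -]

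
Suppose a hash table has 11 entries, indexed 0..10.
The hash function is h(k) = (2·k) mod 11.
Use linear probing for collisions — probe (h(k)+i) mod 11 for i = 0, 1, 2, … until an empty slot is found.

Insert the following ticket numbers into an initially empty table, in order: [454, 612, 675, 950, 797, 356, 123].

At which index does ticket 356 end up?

0

454 hashes to 6; slot 6 is free -> place at 6.
612 hashes to 3; slot 3 is free -> place at 3.
675 hashes to 8; slot 8 is free -> place at 8.
950 hashes to 8; 8 taken -> place at 9.
797 hashes to 10; slot 10 is free -> place at 10.
356 hashes to 8; 8,9,10 taken -> place at 0.
123 hashes to 4; slot 4 is free -> place at 4.
Table: [356, -, -, 612, 123, -, 454, -, 675, 950, 797]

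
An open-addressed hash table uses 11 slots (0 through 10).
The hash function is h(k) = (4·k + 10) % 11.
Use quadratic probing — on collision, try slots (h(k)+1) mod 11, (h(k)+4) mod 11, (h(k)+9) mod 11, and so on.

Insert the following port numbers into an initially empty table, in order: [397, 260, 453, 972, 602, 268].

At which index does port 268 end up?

397: h=3 => slot 3
260: h=5 => slot 5
453: h=7 => slot 7
972: h=4 => slot 4
602: h=9 => slot 9
268: h=4, probe 4,5,8 => slot 8
Table: [-, -, -, 397, 972, 260, -, 453, 268, 602, -]

8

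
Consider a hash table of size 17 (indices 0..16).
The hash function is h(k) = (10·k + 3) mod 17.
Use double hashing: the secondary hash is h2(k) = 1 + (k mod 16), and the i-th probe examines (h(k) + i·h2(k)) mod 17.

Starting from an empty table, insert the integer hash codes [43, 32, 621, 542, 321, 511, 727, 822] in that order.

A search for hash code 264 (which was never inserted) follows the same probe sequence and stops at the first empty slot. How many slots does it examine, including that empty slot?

Insert 43: h=8, slot 8 empty => index 8.
Insert 32: h=0, slot 0 empty => index 0.
Insert 621: h=8, h2=14, slot 8 occupied => index 5.
Insert 542: h=0, h2=15, slot 0 occupied => index 15.
Insert 321: h=0, h2=2, slot 0 occupied => index 2.
Insert 511: h=13, slot 13 empty => index 13.
Insert 727: h=14, slot 14 empty => index 14.
Insert 822: h=12, slot 12 empty => index 12.
Table: [32, ., 321, ., ., 621, ., ., 43, ., ., ., 822, 511, 727, 542, .]
Lookup 264: h=8, h2=9, probe 8,0,9 → slot 9 empty, not found.

3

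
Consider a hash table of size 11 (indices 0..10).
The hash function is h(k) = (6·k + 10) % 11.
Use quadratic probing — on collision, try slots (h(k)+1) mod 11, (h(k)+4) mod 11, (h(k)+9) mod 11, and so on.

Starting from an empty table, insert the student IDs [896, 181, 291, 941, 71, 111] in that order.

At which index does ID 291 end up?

Insert 896: h=7, slot 7 empty => index 7.
Insert 181: h=7, slot 7 occupied => index 8.
Insert 291: h=7, slots 7,8 occupied => index 0.
Insert 941: h=2, slot 2 empty => index 2.
Insert 71: h=7, slots 7,8,0 occupied => index 5.
Insert 111: h=5, slot 5 occupied => index 6.
Table: [291, —, 941, —, —, 71, 111, 896, 181, —, —]

0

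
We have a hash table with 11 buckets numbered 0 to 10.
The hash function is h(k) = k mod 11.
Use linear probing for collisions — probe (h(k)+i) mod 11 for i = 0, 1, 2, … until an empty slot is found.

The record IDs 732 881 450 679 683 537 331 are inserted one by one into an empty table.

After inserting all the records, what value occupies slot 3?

331

Insert 732: h=6, slot 6 empty -> index 6.
Insert 881: h=1, slot 1 empty -> index 1.
Insert 450: h=10, slot 10 empty -> index 10.
Insert 679: h=8, slot 8 empty -> index 8.
Insert 683: h=1, slot 1 occupied -> index 2.
Insert 537: h=9, slot 9 empty -> index 9.
Insert 331: h=1, slots 1,2 occupied -> index 3.
Table: [—, 881, 683, 331, —, —, 732, —, 679, 537, 450]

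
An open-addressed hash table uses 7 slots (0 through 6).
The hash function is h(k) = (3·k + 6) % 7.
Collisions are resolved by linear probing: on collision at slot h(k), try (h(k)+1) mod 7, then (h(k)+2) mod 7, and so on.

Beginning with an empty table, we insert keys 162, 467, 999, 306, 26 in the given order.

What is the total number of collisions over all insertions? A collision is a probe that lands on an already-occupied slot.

Insert 162: h=2, slot 2 empty => index 2.
Insert 467: h=0, slot 0 empty => index 0.
Insert 999: h=0, slot 0 occupied => index 1.
Insert 306: h=0, slots 0,1,2 occupied => index 3.
Insert 26: h=0, slots 0,1,2,3 occupied => index 4.
Table: [467, 999, 162, 306, 26, -, -]

8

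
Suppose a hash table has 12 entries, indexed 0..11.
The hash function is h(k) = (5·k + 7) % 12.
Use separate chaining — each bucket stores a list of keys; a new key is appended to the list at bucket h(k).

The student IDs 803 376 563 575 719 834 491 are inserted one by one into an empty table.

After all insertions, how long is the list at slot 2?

803 → bucket 2
376 → bucket 3
563 → bucket 2 (collision)
575 → bucket 2 (collision)
719 → bucket 2 (collision)
834 → bucket 1
491 → bucket 2 (collision)
Final buckets:
0: -
1: 834
2: 803 -> 563 -> 575 -> 719 -> 491
3: 376
4: -
5: -
6: -
7: -
8: -
9: -
10: -
11: -

5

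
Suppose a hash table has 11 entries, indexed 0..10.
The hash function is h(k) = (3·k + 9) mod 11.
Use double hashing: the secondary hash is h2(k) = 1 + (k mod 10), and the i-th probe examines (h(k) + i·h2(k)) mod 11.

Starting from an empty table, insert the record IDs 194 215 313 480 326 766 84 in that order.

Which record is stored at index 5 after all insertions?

215

Insert 194: h=8, slot 8 empty => index 8.
Insert 215: h=5, slot 5 empty => index 5.
Insert 313: h=2, slot 2 empty => index 2.
Insert 480: h=8, h2=1, slot 8 occupied => index 9.
Insert 326: h=8, h2=7, slot 8 occupied => index 4.
Insert 766: h=8, h2=7, slots 8,4 occupied => index 0.
Insert 84: h=8, h2=5, slots 8,2 occupied => index 7.
Table: [766, —, 313, —, 326, 215, —, 84, 194, 480, —]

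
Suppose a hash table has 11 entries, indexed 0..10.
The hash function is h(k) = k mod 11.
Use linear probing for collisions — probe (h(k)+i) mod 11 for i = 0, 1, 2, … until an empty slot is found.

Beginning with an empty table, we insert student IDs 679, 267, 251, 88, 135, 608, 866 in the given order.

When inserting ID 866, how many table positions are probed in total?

679 hashes to 8; slot 8 is free -> place at 8.
267 hashes to 3; slot 3 is free -> place at 3.
251 hashes to 9; slot 9 is free -> place at 9.
88 hashes to 0; slot 0 is free -> place at 0.
135 hashes to 3; 3 taken -> place at 4.
608 hashes to 3; 3,4 taken -> place at 5.
866 hashes to 8; 8,9 taken -> place at 10.
Table: [88, _, _, 267, 135, 608, _, _, 679, 251, 866]

3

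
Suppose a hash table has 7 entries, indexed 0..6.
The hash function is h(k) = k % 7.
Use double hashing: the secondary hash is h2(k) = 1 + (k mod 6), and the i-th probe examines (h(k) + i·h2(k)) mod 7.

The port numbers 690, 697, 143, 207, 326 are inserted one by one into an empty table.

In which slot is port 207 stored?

1

Insert 690: h=4, slot 4 empty => index 4.
Insert 697: h=4, h2=2, slot 4 occupied => index 6.
Insert 143: h=3, slot 3 empty => index 3.
Insert 207: h=4, h2=4, slot 4 occupied => index 1.
Insert 326: h=4, h2=3, slot 4 occupied => index 0.
Table: [326, 207, _, 143, 690, _, 697]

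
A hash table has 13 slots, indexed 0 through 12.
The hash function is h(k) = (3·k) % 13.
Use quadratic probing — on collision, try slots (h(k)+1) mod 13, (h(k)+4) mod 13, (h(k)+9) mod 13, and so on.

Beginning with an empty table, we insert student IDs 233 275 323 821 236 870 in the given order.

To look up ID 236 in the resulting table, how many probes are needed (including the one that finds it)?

233 hashes to 10; slot 10 is free → place at 10.
275 hashes to 6; slot 6 is free → place at 6.
323 hashes to 7; slot 7 is free → place at 7.
821 hashes to 6; 6,7,10 taken → place at 2.
236 hashes to 6; 6,7,10,2 taken → place at 9.
870 hashes to 10; 10 taken → place at 11.
Table: [., ., 821, ., ., ., 275, 323, ., 236, 233, 870, .]
Lookup 236: h=6, probe 6,7,10,2,9 → found at 9.

5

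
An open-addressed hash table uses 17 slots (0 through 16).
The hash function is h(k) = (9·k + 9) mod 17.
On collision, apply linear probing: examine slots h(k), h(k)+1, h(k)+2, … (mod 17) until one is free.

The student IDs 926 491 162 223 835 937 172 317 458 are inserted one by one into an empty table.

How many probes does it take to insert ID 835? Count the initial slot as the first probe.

926 hashes to 13; slot 13 is free -> place at 13.
491 hashes to 8; slot 8 is free -> place at 8.
162 hashes to 5; slot 5 is free -> place at 5.
223 hashes to 10; slot 10 is free -> place at 10.
835 hashes to 10; 10 taken -> place at 11.
937 hashes to 10; 10,11 taken -> place at 12.
172 hashes to 10; 10,11,12,13 taken -> place at 14.
317 hashes to 6; slot 6 is free -> place at 6.
458 hashes to 0; slot 0 is free -> place at 0.
Table: [458, ., ., ., ., 162, 317, ., 491, ., 223, 835, 937, 926, 172, ., .]

2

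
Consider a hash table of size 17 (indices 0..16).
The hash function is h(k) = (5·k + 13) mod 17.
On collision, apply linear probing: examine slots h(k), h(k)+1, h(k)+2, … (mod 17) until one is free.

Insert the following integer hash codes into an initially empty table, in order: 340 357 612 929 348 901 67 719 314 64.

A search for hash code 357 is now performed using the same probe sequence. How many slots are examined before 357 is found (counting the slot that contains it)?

2

Insert 340: h=13, slot 13 empty → index 13.
Insert 357: h=13, slot 13 occupied → index 14.
Insert 612: h=13, slots 13,14 occupied → index 15.
Insert 929: h=0, slot 0 empty → index 0.
Insert 348: h=2, slot 2 empty → index 2.
Insert 901: h=13, slots 13,14,15 occupied → index 16.
Insert 67: h=8, slot 8 empty → index 8.
Insert 719: h=4, slot 4 empty → index 4.
Insert 314: h=2, slot 2 occupied → index 3.
Insert 64: h=10, slot 10 empty → index 10.
Table: [929, _, 348, 314, 719, _, _, _, 67, _, 64, _, _, 340, 357, 612, 901]
Lookup 357: h=13, probe 13,14 → found at 14.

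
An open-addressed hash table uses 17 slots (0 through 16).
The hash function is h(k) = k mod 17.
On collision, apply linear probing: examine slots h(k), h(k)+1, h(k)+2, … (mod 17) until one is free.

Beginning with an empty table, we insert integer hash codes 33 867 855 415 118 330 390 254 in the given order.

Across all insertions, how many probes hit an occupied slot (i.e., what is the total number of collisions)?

33: h=16 => slot 16
867: h=0 => slot 0
855: h=5 => slot 5
415: h=7 => slot 7
118: h=16, probe 16,0,1 => slot 1
330: h=7, probe 7,8 => slot 8
390: h=16, probe 16,0,1,2 => slot 2
254: h=16, probe 16,0,1,2,3 => slot 3
Table: [867, 118, 390, 254, -, 855, -, 415, 330, -, -, -, -, -, -, -, 33]

10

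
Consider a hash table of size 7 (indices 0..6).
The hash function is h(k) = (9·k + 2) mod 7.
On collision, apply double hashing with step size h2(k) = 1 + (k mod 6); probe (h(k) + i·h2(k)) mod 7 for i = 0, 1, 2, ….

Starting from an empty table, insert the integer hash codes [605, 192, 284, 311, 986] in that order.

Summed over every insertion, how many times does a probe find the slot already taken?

605 hashes to 1; slot 1 is free -> place at 1.
192 hashes to 1, h2=1; 1 taken -> place at 2.
284 hashes to 3; slot 3 is free -> place at 3.
311 hashes to 1, h2=6; 1 taken -> place at 0.
986 hashes to 0, h2=3; 0,3 taken -> place at 6.
Table: [311, 605, 192, 284, -, -, 986]

4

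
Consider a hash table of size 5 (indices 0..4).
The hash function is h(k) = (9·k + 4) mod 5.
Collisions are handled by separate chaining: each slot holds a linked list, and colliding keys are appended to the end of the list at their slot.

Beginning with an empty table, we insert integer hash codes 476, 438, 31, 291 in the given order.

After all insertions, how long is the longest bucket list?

476 -> bucket 3
438 -> bucket 1
31 -> bucket 3 (collision)
291 -> bucket 3 (collision)
Final buckets:
0: -
1: 438
2: -
3: 476 -> 31 -> 291
4: -

3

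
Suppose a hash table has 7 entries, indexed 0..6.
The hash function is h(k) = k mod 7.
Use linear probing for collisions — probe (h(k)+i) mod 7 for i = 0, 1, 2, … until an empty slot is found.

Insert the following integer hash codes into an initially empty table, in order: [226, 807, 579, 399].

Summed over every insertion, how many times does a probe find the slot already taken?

1

226: h=2 => slot 2
807: h=2, probe 2,3 => slot 3
579: h=5 => slot 5
399: h=0 => slot 0
Table: [399, ∅, 226, 807, ∅, 579, ∅]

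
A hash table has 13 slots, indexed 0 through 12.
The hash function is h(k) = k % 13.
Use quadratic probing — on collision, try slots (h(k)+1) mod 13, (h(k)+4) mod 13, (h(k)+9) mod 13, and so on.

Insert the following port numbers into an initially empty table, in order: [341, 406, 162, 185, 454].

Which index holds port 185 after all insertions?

7

Insert 341: h=3, slot 3 empty => index 3.
Insert 406: h=3, slot 3 occupied => index 4.
Insert 162: h=6, slot 6 empty => index 6.
Insert 185: h=3, slots 3,4 occupied => index 7.
Insert 454: h=12, slot 12 empty => index 12.
Table: [., ., ., 341, 406, ., 162, 185, ., ., ., ., 454]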